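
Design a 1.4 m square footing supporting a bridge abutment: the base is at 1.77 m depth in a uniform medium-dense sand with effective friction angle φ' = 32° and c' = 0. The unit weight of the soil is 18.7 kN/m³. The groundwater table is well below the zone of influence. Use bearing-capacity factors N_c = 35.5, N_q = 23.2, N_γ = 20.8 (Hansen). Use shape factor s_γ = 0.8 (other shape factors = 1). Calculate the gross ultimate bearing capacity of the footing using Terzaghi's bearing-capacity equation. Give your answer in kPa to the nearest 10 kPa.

q = γ·D_f = 18.7 × 1.77 = 33.099 kPa.
q·N_q = 33.099 × 23.2 = 767.9 kPa
0.5·γ·B·N_γ·s_γ = 0.5 × 18.7 × 1.4 × 20.8 × 0.8 = 217.82 kPa
q_ult = 767.9 + 217.82 = 985.71 kPa.

q_ult ≈ 990 kPa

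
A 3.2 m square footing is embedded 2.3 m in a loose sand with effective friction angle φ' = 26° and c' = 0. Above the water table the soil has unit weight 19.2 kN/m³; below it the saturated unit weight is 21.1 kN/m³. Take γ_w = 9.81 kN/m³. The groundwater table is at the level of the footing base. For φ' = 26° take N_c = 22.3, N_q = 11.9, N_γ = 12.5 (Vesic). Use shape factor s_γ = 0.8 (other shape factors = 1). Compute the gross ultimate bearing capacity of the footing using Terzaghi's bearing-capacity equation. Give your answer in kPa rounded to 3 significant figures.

q_ult ≈ 706 kPa

Overburden at base level: q = 19.2 × 2.3 = 44.16 kPa.
Below the base the soil is submerged, so the ½γBN_γ term uses γ' = 21.1 − 9.81 = 11.29 kN/m³.
Surcharge term q·N_q = 44.16 × 11.9 = 525.5 kPa; self-weight term 0.5·γ·B·N_γ·s_γ = 0.5 × 11.29 × 3.2 × 12.5 × 0.8 = 180.64 kPa.
q_ult = 525.5 + 180.64 = 706.14 kPa.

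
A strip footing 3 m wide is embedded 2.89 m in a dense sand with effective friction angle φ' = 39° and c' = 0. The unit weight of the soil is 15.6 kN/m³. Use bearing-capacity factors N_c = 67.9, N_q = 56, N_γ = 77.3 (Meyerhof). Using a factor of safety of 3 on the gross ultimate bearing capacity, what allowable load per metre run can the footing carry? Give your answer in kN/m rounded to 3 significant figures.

Overburden at base level: q = 15.6 × 2.89 = 45.084 kPa.
Surcharge term q·N_q = 45.084 × 56 = 2524.7 kPa; self-weight term 0.5·γ·B·N_γ = 0.5 × 15.6 × 3 × 77.3 = 1808.8 kPa.
q_ult = 2524.7 + 1808.8 = 4333.5 kPa.
Gross allowable pressure q_all = 4333.5 / 3 = 1444.5 kPa.
Allowable wall load = q_all × B = 1444.5 × 3 = 4333.5 kN per metre run.

≈ 4330 kN/m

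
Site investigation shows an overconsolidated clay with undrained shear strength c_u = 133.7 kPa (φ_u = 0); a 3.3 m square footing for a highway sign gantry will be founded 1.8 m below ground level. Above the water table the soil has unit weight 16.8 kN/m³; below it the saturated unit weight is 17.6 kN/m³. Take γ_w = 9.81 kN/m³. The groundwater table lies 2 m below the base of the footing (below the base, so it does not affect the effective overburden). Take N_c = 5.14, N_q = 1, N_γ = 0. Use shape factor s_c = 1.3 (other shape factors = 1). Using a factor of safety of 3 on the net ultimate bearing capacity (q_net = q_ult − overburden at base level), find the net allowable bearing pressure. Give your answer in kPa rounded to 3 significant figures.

Overburden at base level: q = 16.8 × 1.8 = 30.24 kPa.
Cohesion term c·N_c·s_c = 133.7 × 5.14 × 1.3 = 893.38 kPa; surcharge term q·N_q = 30.24 × 1 = 30.24 kPa.
q_ult = 893.38 + 30.24 = 923.62 kPa.
q_net = 923.62 − 30.24 = 893.38 kPa.
q_all(net) = 893.38 / 3 = 297.79 kPa.

q_all(net) ≈ 298 kPa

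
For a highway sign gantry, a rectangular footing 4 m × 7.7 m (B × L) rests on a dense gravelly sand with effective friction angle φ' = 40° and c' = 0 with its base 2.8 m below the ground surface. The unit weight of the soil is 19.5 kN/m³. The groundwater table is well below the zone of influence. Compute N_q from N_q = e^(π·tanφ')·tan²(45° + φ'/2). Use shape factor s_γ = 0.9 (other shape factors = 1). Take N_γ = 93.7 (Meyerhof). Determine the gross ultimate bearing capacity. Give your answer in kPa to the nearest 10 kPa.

tan40° = 0.8391, so N_q = e^(π×0.8391)·tan²(65°) = 13.959 × 4.599 = 64.2.
Effective surcharge at the founding depth q = γ·D_f = 19.5 × 2.8 = 54.6 kPa.
q_ult = q·N_q + 0.5·γ·B·N_γ·s_γ
     = 54.6 × 64.195 + 0.5 × 19.5 × 4 × 93.7 × 0.9
     = 3505.1 + 3288.9 = 6793.9 kPa.

q_ult ≈ 6790 kPa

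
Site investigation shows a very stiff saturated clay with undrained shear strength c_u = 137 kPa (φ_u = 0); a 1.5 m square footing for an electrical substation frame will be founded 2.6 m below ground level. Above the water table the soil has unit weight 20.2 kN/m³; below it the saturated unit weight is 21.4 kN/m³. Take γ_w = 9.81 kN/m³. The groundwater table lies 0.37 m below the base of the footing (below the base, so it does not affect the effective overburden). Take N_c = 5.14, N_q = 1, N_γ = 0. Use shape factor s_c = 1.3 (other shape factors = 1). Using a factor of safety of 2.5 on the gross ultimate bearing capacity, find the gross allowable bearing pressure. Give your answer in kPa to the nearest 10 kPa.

q_all ≈ 390 kPa

Overburden at base level: q = 20.2 × 2.6 = 52.52 kPa.
Cohesion term c·N_c·s_c = 137 × 5.14 × 1.3 = 915.43 kPa; surcharge term q·N_q = 52.52 × 1 = 52.52 kPa.
q_ult = 915.43 + 52.52 = 967.95 kPa.
q_all = 967.95 / 2.5 = 387.18 kPa.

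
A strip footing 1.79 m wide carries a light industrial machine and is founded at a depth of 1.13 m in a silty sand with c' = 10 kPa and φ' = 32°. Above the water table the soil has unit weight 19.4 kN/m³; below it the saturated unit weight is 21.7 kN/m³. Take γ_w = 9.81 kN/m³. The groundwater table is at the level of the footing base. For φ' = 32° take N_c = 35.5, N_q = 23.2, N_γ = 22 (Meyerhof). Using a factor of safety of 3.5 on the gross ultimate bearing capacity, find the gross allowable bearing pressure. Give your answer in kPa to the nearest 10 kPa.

q_all ≈ 310 kPa

Overburden at base level: q = 19.4 × 1.13 = 21.922 kPa.
Below the base the soil is submerged, so the ½γBN_γ term uses γ' = 21.7 − 9.81 = 11.89 kN/m³.
Cohesion term c·N_c = 10 × 35.5 = 355 kPa; surcharge term q·N_q = 21.922 × 23.2 = 508.59 kPa; self-weight term 0.5·γ·B·N_γ = 0.5 × 11.89 × 1.79 × 22 = 234.11 kPa.
q_ult = 355 + 508.59 + 234.11 = 1097.7 kPa.
q_all = 1097.7 / 3.5 = 313.63 kPa.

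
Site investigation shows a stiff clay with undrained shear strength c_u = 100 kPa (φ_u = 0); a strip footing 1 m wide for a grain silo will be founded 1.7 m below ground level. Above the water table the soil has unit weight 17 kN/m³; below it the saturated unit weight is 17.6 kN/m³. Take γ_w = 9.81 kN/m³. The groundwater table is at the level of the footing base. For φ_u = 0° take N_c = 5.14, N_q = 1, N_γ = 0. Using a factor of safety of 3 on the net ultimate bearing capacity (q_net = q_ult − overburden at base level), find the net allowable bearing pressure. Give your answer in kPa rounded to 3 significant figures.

q_all(net) ≈ 171 kPa

q = γ·D_f = 17 × 1.7 = 28.9 kPa.
c·N_c = 100 × 5.14 = 514 kPa
q·N_q = 28.9 × 1 = 28.9 kPa
q_ult = 514 + 28.9 = 542.9 kPa.
q_net = 542.9 − 28.9 = 514 kPa.
q_all(net) = 514 / 3 = 171.33 kPa.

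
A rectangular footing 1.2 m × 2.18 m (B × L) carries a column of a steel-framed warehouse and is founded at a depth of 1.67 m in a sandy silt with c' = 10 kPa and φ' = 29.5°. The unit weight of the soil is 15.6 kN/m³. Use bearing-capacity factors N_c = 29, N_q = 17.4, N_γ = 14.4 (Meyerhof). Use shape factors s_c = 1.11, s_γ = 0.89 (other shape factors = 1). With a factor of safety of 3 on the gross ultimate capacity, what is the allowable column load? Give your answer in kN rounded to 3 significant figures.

P_all ≈ 781 kN

q = γ·D_f = 15.6 × 1.67 = 26.052 kPa.
c·N_c·s_c = 10 × 29 × 1.11 = 321.9 kPa
q·N_q = 26.052 × 17.4 = 453.3 kPa
0.5·γ·B·N_γ·s_γ = 0.5 × 15.6 × 1.2 × 14.4 × 0.89 = 119.96 kPa
q_ult = 321.9 + 453.3 + 119.96 = 895.16 kPa.
Gross allowable pressure q_all = 895.16 / 3 = 298.39 kPa.
Footing area = 2.616 m², so allowable column load = 298.39 × 2.616 = 780.58 kN.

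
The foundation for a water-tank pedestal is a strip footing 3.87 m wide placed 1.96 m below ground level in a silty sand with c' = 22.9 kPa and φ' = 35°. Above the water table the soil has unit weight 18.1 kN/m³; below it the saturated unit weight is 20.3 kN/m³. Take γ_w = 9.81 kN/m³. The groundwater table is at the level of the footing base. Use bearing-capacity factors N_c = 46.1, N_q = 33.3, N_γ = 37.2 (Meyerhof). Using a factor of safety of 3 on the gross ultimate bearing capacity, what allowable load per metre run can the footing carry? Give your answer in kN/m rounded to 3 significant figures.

≈ 3860 kN/m

q = γ·D_f = 18.1 × 1.96 = 35.476 kPa.
For the ½γBN_γ term take γ' = 20.3 − 9.81 = 10.49 kN/m³ (soil below base is submerged).
c·N_c = 22.9 × 46.1 = 1055.7 kPa
q·N_q = 35.476 × 33.3 = 1181.4 kPa
0.5·γ·B·N_γ = 0.5 × 10.49 × 3.87 × 37.2 = 755.09 kPa
q_ult = 1055.7 + 1181.4 + 755.09 = 2992.1 kPa.
Gross allowable pressure q_all = 2992.1 / 3 = 997.38 kPa.
Allowable wall load = q_all × B = 997.38 × 3.87 = 3859.9 kN per metre run.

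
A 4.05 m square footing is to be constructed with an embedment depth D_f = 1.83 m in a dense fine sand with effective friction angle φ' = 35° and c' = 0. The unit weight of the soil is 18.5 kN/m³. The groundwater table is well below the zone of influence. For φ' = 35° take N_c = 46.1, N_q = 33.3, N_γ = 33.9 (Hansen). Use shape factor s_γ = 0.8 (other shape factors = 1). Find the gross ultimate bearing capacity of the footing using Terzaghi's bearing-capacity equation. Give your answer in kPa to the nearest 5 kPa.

q_ult ≈ 2145 kPa

Overburden at base level: q = 18.5 × 1.83 = 33.855 kPa.
Surcharge term q·N_q = 33.855 × 33.3 = 1127.4 kPa; self-weight term 0.5·γ·B·N_γ·s_γ = 0.5 × 18.5 × 4.05 × 33.9 × 0.8 = 1016 kPa.
q_ult = 1127.4 + 1016 = 2143.4 kPa.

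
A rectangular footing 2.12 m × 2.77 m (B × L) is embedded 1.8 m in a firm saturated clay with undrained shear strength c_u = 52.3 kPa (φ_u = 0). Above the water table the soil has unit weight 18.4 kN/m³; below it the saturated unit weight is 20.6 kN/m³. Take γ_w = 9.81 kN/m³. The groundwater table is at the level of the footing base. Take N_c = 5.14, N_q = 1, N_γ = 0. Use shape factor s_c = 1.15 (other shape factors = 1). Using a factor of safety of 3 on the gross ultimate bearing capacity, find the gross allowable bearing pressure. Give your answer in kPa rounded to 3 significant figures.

q_all ≈ 114 kPa

Overburden at base level: q = 18.4 × 1.8 = 33.12 kPa.
Cohesion term c·N_c·s_c = 52.3 × 5.14 × 1.15 = 309.15 kPa; surcharge term q·N_q = 33.12 × 1 = 33.12 kPa.
q_ult = 309.15 + 33.12 = 342.27 kPa.
q_all = 342.27 / 3 = 114.09 kPa.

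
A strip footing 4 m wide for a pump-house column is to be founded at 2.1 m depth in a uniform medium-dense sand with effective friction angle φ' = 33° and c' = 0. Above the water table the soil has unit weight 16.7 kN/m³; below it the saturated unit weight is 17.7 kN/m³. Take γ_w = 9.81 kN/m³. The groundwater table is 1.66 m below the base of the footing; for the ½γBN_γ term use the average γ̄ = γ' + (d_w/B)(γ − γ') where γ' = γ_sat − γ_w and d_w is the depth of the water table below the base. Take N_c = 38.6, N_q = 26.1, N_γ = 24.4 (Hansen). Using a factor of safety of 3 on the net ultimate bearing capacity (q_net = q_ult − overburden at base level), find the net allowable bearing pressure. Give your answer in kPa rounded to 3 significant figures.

q_all(net) ≈ 481 kPa

Effective surcharge at the founding depth q = γ·D_f = 16.7 × 2.1 = 35.07 kPa.
With d_w = 1.66 m < B, γ̄ = 7.89 + (1.66/4) × (16.7 − 7.89) = 11.546 kN/m³.
q_ult = q·N_q + 0.5·γ·B·N_γ
     = 35.07 × 26.1 + 0.5 × 11.546 × 4 × 24.4
     = 915.33 + 563.45 = 1478.8 kPa.
q_net = 1478.8 − 35.07 = 1443.7 kPa.
q_all(net) = 1443.7 / 3 = 481.24 kPa.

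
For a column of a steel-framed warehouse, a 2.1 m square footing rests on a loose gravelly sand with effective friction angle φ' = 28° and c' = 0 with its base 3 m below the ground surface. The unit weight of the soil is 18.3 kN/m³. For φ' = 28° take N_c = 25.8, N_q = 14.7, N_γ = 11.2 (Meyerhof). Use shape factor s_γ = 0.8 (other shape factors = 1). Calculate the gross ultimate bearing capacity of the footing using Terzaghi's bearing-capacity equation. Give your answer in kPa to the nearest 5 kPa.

Effective surcharge at the founding depth q = γ·D_f = 18.3 × 3 = 54.9 kPa.
q_ult = q·N_q + 0.5·γ·B·N_γ·s_γ
     = 54.9 × 14.7 + 0.5 × 18.3 × 2.1 × 11.2 × 0.8
     = 807.03 + 172.17 = 979.2 kPa.

q_ult ≈ 980 kPa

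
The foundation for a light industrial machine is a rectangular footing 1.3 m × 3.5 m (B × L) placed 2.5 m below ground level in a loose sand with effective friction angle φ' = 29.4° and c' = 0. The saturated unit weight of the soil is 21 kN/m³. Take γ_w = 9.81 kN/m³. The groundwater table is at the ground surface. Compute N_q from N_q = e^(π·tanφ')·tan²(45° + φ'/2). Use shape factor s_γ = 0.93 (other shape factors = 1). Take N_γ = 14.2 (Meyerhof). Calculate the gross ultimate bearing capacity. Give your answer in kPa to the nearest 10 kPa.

tan29.4° = 0.5635, so N_q = e^(π×0.5635)·tan²(59.7°) = 5.872 × 2.929 = 17.2.
Water table at ground surface, so effective unit weight γ' = 21 − 9.81 = 11.19 kN/m³ is used throughout; overburden q = 11.19 × 2.5 = 27.975 kPa; the same γ' applies in the ½γBN_γ term.
Surcharge term q·N_q = 27.975 × 17.196 = 481.07 kPa; self-weight term 0.5·γ·B·N_γ·s_γ = 0.5 × 11.19 × 1.3 × 14.2 × 0.93 = 96.054 kPa.
q_ult = 481.07 + 96.054 = 577.12 kPa.

q_ult ≈ 580 kPa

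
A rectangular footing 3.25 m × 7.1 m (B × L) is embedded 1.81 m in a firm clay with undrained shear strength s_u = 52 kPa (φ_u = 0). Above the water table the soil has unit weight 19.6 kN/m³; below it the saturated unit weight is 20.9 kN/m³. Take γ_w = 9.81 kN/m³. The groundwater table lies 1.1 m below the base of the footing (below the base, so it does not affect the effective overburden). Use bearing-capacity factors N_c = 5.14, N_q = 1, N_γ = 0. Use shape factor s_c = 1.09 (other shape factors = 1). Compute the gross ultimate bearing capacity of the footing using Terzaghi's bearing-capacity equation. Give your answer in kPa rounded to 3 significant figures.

q_ult ≈ 327 kPa

Effective surcharge at the founding depth q = γ·D_f = 19.6 × 1.81 = 35.476 kPa.
q_ult = c·N_c·s_c + q·N_q
     = 52 × 5.14 × 1.09 + 35.476 × 1
     = 291.34 + 35.476 = 326.81 kPa.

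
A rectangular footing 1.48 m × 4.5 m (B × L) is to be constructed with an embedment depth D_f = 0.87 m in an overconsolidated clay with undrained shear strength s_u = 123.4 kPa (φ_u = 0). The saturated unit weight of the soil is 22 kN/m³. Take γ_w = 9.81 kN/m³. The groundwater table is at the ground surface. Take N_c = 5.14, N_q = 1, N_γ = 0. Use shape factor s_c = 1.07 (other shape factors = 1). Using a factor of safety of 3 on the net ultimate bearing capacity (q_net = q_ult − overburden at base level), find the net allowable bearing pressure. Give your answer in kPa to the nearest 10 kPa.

q_all(net) ≈ 230 kPa

Water table at ground surface, so effective unit weight γ' = 22 − 9.81 = 12.19 kN/m³ is used throughout; overburden q = 12.19 × 0.87 = 10.605 kPa.
Cohesion term c·N_c·s_c = 123.4 × 5.14 × 1.07 = 678.68 kPa; surcharge term q·N_q = 10.605 × 1 = 10.605 kPa.
q_ult = 678.68 + 10.605 = 689.28 kPa.
q_net = 689.28 − 10.605 = 678.68 kPa.
q_all(net) = 678.68 / 3 = 226.23 kPa.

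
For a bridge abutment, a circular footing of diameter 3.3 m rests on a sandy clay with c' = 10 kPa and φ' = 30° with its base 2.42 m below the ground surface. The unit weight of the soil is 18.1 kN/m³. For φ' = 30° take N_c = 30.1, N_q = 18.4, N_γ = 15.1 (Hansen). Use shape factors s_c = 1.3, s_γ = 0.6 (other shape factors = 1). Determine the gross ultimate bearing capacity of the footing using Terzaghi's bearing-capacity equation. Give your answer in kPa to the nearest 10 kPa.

Overburden at base level: q = 18.1 × 2.42 = 43.802 kPa.
Cohesion term c·N_c·s_c = 10 × 30.1 × 1.3 = 391.3 kPa; surcharge term q·N_q = 43.802 × 18.4 = 805.96 kPa; self-weight term 0.5·γ·B·N_γ·s_γ = 0.5 × 18.1 × 3.3 × 15.1 × 0.6 = 270.58 kPa.
q_ult = 391.3 + 805.96 + 270.58 = 1467.8 kPa.

q_ult ≈ 1470 kPa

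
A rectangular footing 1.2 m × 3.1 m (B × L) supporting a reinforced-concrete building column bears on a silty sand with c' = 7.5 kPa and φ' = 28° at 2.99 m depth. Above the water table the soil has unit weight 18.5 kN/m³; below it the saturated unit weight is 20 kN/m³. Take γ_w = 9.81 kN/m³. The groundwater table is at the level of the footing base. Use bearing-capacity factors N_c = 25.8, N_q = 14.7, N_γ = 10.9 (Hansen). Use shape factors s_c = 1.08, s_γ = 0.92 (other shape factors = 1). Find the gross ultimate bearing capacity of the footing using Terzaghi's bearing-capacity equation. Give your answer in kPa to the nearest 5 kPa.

Overburden at base level: q = 18.5 × 2.99 = 55.315 kPa.
Below the base the soil is submerged, so the ½γBN_γ term uses γ' = 20 − 9.81 = 10.19 kN/m³.
Cohesion term c·N_c·s_c = 7.5 × 25.8 × 1.08 = 208.98 kPa; surcharge term q·N_q = 55.315 × 14.7 = 813.13 kPa; self-weight term 0.5·γ·B·N_γ·s_γ = 0.5 × 10.19 × 1.2 × 10.9 × 0.92 = 61.311 kPa.
q_ult = 208.98 + 813.13 + 61.311 = 1083.4 kPa.

q_ult ≈ 1085 kPa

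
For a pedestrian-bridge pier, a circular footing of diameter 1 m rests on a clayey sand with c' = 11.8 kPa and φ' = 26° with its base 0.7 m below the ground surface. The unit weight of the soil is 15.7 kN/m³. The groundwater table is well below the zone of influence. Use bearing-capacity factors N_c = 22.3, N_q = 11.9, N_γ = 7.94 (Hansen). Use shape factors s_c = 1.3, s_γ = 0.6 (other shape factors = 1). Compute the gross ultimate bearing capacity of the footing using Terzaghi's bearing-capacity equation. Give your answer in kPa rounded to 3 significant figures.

q_ult ≈ 510 kPa

q = γ·D_f = 15.7 × 0.7 = 10.99 kPa.
c·N_c·s_c = 11.8 × 22.3 × 1.3 = 342.08 kPa
q·N_q = 10.99 × 11.9 = 130.78 kPa
0.5·γ·B·N_γ·s_γ = 0.5 × 15.7 × 1 × 7.94 × 0.6 = 37.397 kPa
q_ult = 342.08 + 130.78 + 37.397 = 510.26 kPa.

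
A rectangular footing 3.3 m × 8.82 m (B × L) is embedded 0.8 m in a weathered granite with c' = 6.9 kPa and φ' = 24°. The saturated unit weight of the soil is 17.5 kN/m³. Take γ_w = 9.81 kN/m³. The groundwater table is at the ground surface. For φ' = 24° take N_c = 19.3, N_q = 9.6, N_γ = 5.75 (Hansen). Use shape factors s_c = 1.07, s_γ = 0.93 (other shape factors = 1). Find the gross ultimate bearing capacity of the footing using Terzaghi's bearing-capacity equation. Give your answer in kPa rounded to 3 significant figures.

Water table at ground surface, so effective unit weight γ' = 17.5 − 9.81 = 7.69 kN/m³ is used throughout; overburden q = 7.69 × 0.8 = 6.152 kPa; the same γ' applies in the ½γBN_γ term.
Cohesion term c·N_c·s_c = 6.9 × 19.3 × 1.07 = 142.49 kPa; surcharge term q·N_q = 6.152 × 9.6 = 59.059 kPa; self-weight term 0.5·γ·B·N_γ·s_γ = 0.5 × 7.69 × 3.3 × 5.75 × 0.93 = 67.852 kPa.
q_ult = 142.49 + 59.059 + 67.852 = 269.4 kPa.

q_ult ≈ 269 kPa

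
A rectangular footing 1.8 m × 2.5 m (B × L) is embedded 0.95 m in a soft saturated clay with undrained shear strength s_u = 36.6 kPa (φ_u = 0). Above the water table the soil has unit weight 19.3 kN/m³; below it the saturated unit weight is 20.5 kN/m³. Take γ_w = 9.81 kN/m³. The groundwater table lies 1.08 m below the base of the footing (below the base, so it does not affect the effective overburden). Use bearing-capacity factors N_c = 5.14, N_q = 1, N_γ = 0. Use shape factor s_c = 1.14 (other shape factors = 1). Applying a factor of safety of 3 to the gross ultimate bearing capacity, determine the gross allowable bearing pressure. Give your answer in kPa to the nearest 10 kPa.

Effective surcharge at the founding depth q = γ·D_f = 19.3 × 0.95 = 18.335 kPa.
q_ult = c·N_c·s_c + q·N_q
     = 36.6 × 5.14 × 1.14 + 18.335 × 1
     = 214.46 + 18.335 = 232.8 kPa.
q_all = q_ult / FS = 232.8 / 3 = 77.599 kPa.

q_all ≈ 80 kPa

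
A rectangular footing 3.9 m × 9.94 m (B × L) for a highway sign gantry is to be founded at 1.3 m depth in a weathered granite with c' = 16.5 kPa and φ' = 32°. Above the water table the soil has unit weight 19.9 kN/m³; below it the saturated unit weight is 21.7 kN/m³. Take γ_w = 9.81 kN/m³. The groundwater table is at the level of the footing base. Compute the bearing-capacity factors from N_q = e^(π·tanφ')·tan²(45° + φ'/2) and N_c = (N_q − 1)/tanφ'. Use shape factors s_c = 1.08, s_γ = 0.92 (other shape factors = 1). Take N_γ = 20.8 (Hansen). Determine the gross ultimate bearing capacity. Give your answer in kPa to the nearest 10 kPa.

tan32° = 0.6249, so N_q = e^(π×0.6249)·tan²(61°) = 7.121 × 3.255 = 23.18.
N_c = (23.18 − 1)/tan32° = 35.49.
Overburden at base level: q = 19.9 × 1.3 = 25.87 kPa.
Below the base the soil is submerged, so the ½γBN_γ term uses γ' = 21.7 − 9.81 = 11.89 kN/m³.
Cohesion term c·N_c·s_c = 16.5 × 35.49 × 1.08 = 632.44 kPa; surcharge term q·N_q = 25.87 × 23.177 = 599.58 kPa; self-weight term 0.5·γ·B·N_γ·s_γ = 0.5 × 11.89 × 3.9 × 20.8 × 0.92 = 443.68 kPa.
q_ult = 632.44 + 599.58 + 443.68 = 1675.7 kPa.

q_ult ≈ 1680 kPa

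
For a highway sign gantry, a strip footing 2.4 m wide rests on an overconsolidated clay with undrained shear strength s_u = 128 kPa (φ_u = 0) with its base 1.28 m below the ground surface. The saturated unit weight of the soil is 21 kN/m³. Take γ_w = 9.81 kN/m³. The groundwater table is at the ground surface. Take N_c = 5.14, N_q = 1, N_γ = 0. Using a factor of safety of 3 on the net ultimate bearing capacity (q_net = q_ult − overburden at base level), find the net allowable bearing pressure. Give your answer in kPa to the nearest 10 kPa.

q_all(net) ≈ 220 kPa

γ' = 21 − 9.81 = 11.19 kN/m³ (submerged throughout). q = 11.19 × 1.28 = 14.323 kPa.
c·N_c = 128 × 5.14 = 657.92 kPa
q·N_q = 14.323 × 1 = 14.323 kPa
q_ult = 657.92 + 14.323 = 672.24 kPa.
q_net = 672.24 − 14.323 = 657.92 kPa.
q_all(net) = 657.92 / 3 = 219.31 kPa.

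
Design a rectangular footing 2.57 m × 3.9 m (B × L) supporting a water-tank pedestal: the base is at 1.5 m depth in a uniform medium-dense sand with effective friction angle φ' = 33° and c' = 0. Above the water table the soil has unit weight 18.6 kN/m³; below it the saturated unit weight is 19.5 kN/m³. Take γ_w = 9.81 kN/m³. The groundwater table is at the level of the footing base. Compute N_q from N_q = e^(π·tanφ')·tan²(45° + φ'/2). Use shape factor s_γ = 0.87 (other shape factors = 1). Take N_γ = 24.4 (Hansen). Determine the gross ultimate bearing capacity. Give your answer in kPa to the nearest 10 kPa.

q_ult ≈ 990 kPa

tan33° = 0.6494, so N_q = e^(π×0.6494)·tan²(61.5°) = 7.692 × 3.392 = 26.09.
q = γ·D_f = 18.6 × 1.5 = 27.9 kPa.
For the ½γBN_γ term take γ' = 19.5 − 9.81 = 9.69 kN/m³ (soil below base is submerged).
q·N_q = 27.9 × 26.092 = 727.97 kPa
0.5·γ·B·N_γ·s_γ = 0.5 × 9.69 × 2.57 × 24.4 × 0.87 = 264.32 kPa
q_ult = 727.97 + 264.32 = 992.29 kPa.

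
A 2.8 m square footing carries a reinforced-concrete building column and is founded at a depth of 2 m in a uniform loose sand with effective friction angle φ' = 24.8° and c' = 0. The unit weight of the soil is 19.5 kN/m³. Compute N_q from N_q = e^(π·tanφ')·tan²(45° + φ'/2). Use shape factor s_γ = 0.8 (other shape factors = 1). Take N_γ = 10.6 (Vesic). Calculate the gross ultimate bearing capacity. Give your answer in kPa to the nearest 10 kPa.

tan24.8° = 0.4621, so N_q = e^(π×0.4621)·tan²(57.4°) = 4.27 × 2.445 = 10.44.
Effective surcharge at the founding depth q = γ·D_f = 19.5 × 2 = 39 kPa.
q_ult = q·N_q + 0.5·γ·B·N_γ·s_γ
     = 39 × 10.44 + 0.5 × 19.5 × 2.8 × 10.6 × 0.8
     = 407.17 + 231.5 = 638.68 kPa.

q_ult ≈ 640 kPa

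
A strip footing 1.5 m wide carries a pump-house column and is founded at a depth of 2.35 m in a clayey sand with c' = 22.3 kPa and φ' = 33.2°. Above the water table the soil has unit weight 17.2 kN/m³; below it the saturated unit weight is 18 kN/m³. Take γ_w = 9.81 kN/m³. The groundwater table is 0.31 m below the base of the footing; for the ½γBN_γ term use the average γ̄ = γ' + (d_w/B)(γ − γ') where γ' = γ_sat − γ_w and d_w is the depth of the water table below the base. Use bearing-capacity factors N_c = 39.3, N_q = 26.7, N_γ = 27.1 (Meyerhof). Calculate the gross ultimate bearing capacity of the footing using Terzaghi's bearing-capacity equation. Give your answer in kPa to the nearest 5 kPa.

Effective surcharge at the founding depth q = γ·D_f = 17.2 × 2.35 = 40.42 kPa.
With d_w = 0.31 m < B, γ̄ = 8.19 + (0.31/1.5) × (17.2 − 8.19) = 10.052 kN/m³.
q_ult = c·N_c + q·N_q + 0.5·γ·B·N_γ
     = 22.3 × 39.3 + 40.42 × 26.7 + 0.5 × 10.052 × 1.5 × 27.1
     = 876.39 + 1079.2 + 204.31 = 2159.9 kPa.

q_ult ≈ 2160 kPa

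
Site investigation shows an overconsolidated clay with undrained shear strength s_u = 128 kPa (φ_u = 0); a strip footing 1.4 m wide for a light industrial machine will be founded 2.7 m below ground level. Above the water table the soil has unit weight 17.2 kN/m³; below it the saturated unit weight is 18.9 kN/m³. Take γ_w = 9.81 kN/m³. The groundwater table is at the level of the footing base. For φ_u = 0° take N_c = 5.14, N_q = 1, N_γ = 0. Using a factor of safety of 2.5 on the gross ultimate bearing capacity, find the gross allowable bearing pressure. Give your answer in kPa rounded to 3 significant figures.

q = γ·D_f = 17.2 × 2.7 = 46.44 kPa.
c·N_c = 128 × 5.14 = 657.92 kPa
q·N_q = 46.44 × 1 = 46.44 kPa
q_ult = 657.92 + 46.44 = 704.36 kPa.
q_all = 704.36 / 2.5 = 281.74 kPa.

q_all ≈ 282 kPa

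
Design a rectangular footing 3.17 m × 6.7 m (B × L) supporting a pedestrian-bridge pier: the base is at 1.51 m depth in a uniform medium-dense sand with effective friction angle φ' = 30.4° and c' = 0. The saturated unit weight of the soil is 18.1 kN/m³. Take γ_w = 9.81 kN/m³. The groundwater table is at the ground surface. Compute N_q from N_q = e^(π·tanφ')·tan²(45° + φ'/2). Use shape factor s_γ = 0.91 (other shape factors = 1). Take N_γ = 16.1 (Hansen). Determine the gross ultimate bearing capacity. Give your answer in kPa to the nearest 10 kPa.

q_ult ≈ 430 kPa

tan30.4° = 0.5867, so N_q = e^(π×0.5867)·tan²(60.2°) = 6.316 × 3.049 = 19.26.
Water table at ground surface, so effective unit weight γ' = 18.1 − 9.81 = 8.29 kN/m³ is used throughout; overburden q = 8.29 × 1.51 = 12.518 kPa; the same γ' applies in the ½γBN_γ term.
Surcharge term q·N_q = 12.518 × 19.258 = 241.07 kPa; self-weight term 0.5·γ·B·N_γ·s_γ = 0.5 × 8.29 × 3.17 × 16.1 × 0.91 = 192.51 kPa.
q_ult = 241.07 + 192.51 = 433.58 kPa.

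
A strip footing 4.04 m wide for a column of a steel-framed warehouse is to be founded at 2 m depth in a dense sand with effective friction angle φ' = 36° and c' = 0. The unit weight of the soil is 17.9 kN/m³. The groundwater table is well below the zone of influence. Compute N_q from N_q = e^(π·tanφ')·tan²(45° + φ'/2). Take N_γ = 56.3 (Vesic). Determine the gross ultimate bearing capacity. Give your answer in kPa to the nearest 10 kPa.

q_ult ≈ 3390 kPa

tan36° = 0.7265, so N_q = e^(π×0.7265)·tan²(63°) = 9.801 × 3.852 = 37.75.
q = γ·D_f = 17.9 × 2 = 35.8 kPa.
q·N_q = 35.8 × 37.752 = 1351.5 kPa
0.5·γ·B·N_γ = 0.5 × 17.9 × 4.04 × 56.3 = 2035.7 kPa
q_ult = 1351.5 + 2035.7 = 3387.2 kPa.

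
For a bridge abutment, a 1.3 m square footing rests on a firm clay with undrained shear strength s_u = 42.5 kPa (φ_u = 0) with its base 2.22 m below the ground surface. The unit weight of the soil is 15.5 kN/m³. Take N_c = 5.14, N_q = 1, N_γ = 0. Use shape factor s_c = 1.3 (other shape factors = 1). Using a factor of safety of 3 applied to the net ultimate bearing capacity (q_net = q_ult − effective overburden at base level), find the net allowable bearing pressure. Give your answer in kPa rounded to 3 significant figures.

q_all(net) ≈ 94.7 kPa

Effective surcharge at the founding depth q = γ·D_f = 15.5 × 2.22 = 34.41 kPa.
q_ult = c·N_c·s_c + q·N_q
     = 42.5 × 5.14 × 1.3 + 34.41 × 1
     = 283.99 + 34.41 = 318.4 kPa.
Net ultimate: q_net = 318.4 − 34.41 = 283.99 kPa.
q_all(net) = 283.99 / 3 = 94.662 kPa.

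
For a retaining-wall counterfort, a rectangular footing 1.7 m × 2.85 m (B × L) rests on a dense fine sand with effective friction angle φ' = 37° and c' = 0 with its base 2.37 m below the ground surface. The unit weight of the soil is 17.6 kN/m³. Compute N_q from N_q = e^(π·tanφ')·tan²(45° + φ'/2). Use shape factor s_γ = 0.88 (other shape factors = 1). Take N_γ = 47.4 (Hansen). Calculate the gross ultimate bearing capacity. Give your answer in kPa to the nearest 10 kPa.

q_ult ≈ 2410 kPa

tan37° = 0.7536, so N_q = e^(π×0.7536)·tan²(63.5°) = 10.669 × 4.023 = 42.92.
q = γ·D_f = 17.6 × 2.37 = 41.712 kPa.
q·N_q = 41.712 × 42.92 = 1790.3 kPa
0.5·γ·B·N_γ·s_γ = 0.5 × 17.6 × 1.7 × 47.4 × 0.88 = 624.01 kPa
q_ult = 1790.3 + 624.01 = 2414.3 kPa.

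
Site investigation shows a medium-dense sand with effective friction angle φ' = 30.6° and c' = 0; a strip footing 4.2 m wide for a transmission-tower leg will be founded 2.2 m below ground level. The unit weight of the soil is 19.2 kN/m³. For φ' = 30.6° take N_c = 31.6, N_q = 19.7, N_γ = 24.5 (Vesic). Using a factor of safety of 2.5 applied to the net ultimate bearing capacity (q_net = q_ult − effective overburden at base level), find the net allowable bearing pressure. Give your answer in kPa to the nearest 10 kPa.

q_all(net) ≈ 710 kPa

q = γ·D_f = 19.2 × 2.2 = 42.24 kPa.
q·N_q = 42.24 × 19.7 = 832.13 kPa
0.5·γ·B·N_γ = 0.5 × 19.2 × 4.2 × 24.5 = 987.84 kPa
q_ult = 832.13 + 987.84 = 1820 kPa.
Net ultimate: q_net = 1820 − 42.24 = 1777.7 kPa.
q_all(net) = 1777.7 / 2.5 = 711.09 kPa.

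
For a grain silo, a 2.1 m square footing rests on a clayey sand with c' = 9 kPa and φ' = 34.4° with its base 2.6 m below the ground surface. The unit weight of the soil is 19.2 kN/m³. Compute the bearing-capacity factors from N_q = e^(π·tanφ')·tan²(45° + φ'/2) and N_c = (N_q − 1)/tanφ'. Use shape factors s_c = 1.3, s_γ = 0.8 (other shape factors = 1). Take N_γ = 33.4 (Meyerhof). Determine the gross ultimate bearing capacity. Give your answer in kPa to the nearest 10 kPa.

tan34.4° = 0.6847, so N_q = e^(π×0.6847)·tan²(62.2°) = 8.594 × 3.597 = 30.92.
N_c = (30.92 − 1)/tan34.4° = 43.69.
Overburden at base level: q = 19.2 × 2.6 = 49.92 kPa.
Cohesion term c·N_c·s_c = 9 × 43.692 × 1.3 = 511.2 kPa; surcharge term q·N_q = 49.92 × 30.917 = 1543.4 kPa; self-weight term 0.5·γ·B·N_γ·s_γ = 0.5 × 19.2 × 2.1 × 33.4 × 0.8 = 538.68 kPa.
q_ult = 511.2 + 1543.4 + 538.68 = 2593.2 kPa.

q_ult ≈ 2590 kPa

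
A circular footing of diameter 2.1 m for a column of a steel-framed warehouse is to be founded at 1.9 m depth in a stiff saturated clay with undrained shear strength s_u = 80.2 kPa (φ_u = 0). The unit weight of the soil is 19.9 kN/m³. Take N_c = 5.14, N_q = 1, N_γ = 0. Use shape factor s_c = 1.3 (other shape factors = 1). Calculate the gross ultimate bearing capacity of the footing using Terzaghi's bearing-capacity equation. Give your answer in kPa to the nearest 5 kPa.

q_ult ≈ 575 kPa

q = γ·D_f = 19.9 × 1.9 = 37.81 kPa.
c·N_c·s_c = 80.2 × 5.14 × 1.3 = 535.9 kPa
q·N_q = 37.81 × 1 = 37.81 kPa
q_ult = 535.9 + 37.81 = 573.71 kPa.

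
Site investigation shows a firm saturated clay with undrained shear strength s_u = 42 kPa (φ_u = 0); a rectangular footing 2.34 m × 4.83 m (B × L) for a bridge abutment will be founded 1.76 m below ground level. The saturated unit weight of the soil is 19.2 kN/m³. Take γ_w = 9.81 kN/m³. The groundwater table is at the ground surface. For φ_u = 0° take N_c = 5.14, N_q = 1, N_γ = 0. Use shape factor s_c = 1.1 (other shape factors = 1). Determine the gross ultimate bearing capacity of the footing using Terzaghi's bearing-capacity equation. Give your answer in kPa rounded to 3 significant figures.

γ' = 19.2 − 9.81 = 9.39 kN/m³ (submerged throughout). q = 9.39 × 1.76 = 16.526 kPa.
c·N_c·s_c = 42 × 5.14 × 1.1 = 237.47 kPa
q·N_q = 16.526 × 1 = 16.526 kPa
q_ult = 237.47 + 16.526 = 253.99 kPa.

q_ult ≈ 254 kPa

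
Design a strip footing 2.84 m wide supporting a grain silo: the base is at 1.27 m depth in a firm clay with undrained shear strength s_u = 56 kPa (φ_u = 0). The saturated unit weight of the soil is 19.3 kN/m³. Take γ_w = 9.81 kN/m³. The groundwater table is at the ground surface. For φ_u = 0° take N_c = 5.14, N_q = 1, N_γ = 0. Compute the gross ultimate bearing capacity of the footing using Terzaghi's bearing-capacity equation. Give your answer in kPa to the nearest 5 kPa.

With the water table at the surface the whole profile is submerged: γ' = 19.3 − 9.81 = 9.49 kN/m³, so q = γ'·D_f = 12.052 kPa.
q_ult = c·N_c + q·N_q
     = 56 × 5.14 + 12.052 × 1
     = 287.84 + 12.052 = 299.89 kPa.

q_ult ≈ 300 kPa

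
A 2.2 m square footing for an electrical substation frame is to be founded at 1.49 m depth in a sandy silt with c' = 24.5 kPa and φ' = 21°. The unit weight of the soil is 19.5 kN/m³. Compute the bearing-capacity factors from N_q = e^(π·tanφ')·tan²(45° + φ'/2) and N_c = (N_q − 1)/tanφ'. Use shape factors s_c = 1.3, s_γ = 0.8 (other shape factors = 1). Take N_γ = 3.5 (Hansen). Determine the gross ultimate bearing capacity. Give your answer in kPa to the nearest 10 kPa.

tan21° = 0.3839, so N_q = e^(π×0.3839)·tan²(55.5°) = 3.34 × 2.117 = 7.07.
N_c = (7.07 − 1)/tan21° = 15.81.
Overburden at base level: q = 19.5 × 1.49 = 29.055 kPa.
Cohesion term c·N_c·s_c = 24.5 × 15.815 × 1.3 = 503.7 kPa; surcharge term q·N_q = 29.055 × 7.0708 = 205.44 kPa; self-weight term 0.5·γ·B·N_γ·s_γ = 0.5 × 19.5 × 2.2 × 3.5 × 0.8 = 60.06 kPa.
q_ult = 503.7 + 205.44 + 60.06 = 769.21 kPa.

q_ult ≈ 770 kPa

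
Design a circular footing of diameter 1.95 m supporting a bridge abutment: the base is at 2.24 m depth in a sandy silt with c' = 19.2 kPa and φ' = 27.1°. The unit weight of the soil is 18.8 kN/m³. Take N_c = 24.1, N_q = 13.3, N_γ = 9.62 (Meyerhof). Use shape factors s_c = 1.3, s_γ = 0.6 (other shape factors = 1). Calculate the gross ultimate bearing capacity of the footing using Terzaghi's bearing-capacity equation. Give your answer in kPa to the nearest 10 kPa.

Effective surcharge at the founding depth q = γ·D_f = 18.8 × 2.24 = 42.112 kPa.
q_ult = c·N_c·s_c + q·N_q + 0.5·γ·B·N_γ·s_γ
     = 19.2 × 24.1 × 1.3 + 42.112 × 13.3 + 0.5 × 18.8 × 1.95 × 9.62 × 0.6
     = 601.54 + 560.09 + 105.8 = 1267.4 kPa.

q_ult ≈ 1270 kPa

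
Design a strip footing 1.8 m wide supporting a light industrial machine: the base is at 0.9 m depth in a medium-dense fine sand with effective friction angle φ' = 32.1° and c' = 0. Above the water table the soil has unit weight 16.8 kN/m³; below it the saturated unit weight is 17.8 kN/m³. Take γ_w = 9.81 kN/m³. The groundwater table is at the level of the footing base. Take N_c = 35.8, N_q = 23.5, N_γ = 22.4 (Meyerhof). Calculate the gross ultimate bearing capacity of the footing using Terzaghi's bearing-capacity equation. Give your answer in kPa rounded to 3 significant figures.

q_ult ≈ 516 kPa

q = γ·D_f = 16.8 × 0.9 = 15.12 kPa.
For the ½γBN_γ term take γ' = 17.8 − 9.81 = 7.99 kN/m³ (soil below base is submerged).
q·N_q = 15.12 × 23.5 = 355.32 kPa
0.5·γ·B·N_γ = 0.5 × 7.99 × 1.8 × 22.4 = 161.08 kPa
q_ult = 355.32 + 161.08 = 516.4 kPa.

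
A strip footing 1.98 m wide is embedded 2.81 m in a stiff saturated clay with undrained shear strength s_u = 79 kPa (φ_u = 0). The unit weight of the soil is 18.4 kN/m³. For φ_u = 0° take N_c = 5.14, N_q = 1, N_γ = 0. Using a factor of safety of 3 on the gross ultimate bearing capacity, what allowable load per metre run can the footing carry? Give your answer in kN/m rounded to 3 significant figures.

Effective surcharge at the founding depth q = γ·D_f = 18.4 × 2.81 = 51.704 kPa.
q_ult = c·N_c + q·N_q
     = 79 × 5.14 + 51.704 × 1
     = 406.06 + 51.704 = 457.76 kPa.
Gross allowable pressure q_all = 457.76 / 3 = 152.59 kPa.
Allowable wall load = q_all × B = 152.59 × 1.98 = 302.12 kN per metre run.

≈ 302 kN/m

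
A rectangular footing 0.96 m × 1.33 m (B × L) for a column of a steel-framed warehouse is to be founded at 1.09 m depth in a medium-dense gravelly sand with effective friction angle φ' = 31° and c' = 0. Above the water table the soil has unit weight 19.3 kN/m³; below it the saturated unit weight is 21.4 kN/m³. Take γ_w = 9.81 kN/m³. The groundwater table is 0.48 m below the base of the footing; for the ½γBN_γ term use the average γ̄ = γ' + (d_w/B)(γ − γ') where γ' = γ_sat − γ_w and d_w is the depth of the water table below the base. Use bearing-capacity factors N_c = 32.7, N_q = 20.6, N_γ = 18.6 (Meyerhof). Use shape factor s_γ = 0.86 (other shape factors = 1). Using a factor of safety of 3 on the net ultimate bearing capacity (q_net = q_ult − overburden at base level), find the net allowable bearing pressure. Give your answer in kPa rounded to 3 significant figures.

q_all(net) ≈ 177 kPa

Overburden at base level: q = 19.3 × 1.09 = 21.037 kPa.
The water table is 0.48 m below the base (< B = 0.96 m), so the ½γBN_γ term uses γ̄ = γ' + (d_w/B)(γ − γ') = 11.59 + (0.48/0.96)(19.3 − 11.59) = 15.445 kN/m³.
Surcharge term q·N_q = 21.037 × 20.6 = 433.36 kPa; self-weight term 0.5·γ·B·N_γ·s_γ = 0.5 × 15.445 × 0.96 × 18.6 × 0.86 = 118.59 kPa.
q_ult = 433.36 + 118.59 = 551.95 kPa.
q_net = 551.95 − 21.037 = 530.91 kPa.
q_all(net) = 530.91 / 3 = 176.97 kPa.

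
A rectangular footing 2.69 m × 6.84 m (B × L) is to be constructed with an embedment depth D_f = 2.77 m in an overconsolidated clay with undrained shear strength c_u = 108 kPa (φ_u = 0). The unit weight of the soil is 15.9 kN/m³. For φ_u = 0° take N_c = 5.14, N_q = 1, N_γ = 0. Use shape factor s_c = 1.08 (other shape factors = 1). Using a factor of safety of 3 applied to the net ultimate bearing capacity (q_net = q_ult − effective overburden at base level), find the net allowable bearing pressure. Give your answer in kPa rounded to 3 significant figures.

q_all(net) ≈ 200 kPa

Overburden at base level: q = 15.9 × 2.77 = 44.043 kPa.
Cohesion term c·N_c·s_c = 108 × 5.14 × 1.08 = 599.53 kPa; surcharge term q·N_q = 44.043 × 1 = 44.043 kPa.
q_ult = 599.53 + 44.043 = 643.57 kPa.
Net ultimate: q_net = 643.57 − 44.043 = 599.53 kPa.
q_all(net) = 599.53 / 3 = 199.84 kPa.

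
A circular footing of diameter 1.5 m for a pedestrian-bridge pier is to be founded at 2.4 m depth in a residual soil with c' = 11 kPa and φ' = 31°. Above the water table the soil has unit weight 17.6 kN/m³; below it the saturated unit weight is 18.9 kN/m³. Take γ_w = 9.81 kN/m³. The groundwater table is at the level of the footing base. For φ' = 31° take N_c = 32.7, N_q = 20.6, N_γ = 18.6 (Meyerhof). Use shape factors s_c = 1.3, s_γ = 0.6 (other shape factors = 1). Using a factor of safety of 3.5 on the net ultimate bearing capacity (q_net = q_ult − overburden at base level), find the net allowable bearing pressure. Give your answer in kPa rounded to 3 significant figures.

q_all(net) ≈ 392 kPa

Overburden at base level: q = 17.6 × 2.4 = 42.24 kPa.
Below the base the soil is submerged, so the ½γBN_γ term uses γ' = 18.9 − 9.81 = 9.09 kN/m³.
Cohesion term c·N_c·s_c = 11 × 32.7 × 1.3 = 467.61 kPa; surcharge term q·N_q = 42.24 × 20.6 = 870.14 kPa; self-weight term 0.5·γ·B·N_γ·s_γ = 0.5 × 9.09 × 1.5 × 18.6 × 0.6 = 76.083 kPa.
q_ult = 467.61 + 870.14 + 76.083 = 1413.8 kPa.
q_net = 1413.8 − 42.24 = 1371.6 kPa.
q_all(net) = 1371.6 / 3.5 = 391.88 kPa.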